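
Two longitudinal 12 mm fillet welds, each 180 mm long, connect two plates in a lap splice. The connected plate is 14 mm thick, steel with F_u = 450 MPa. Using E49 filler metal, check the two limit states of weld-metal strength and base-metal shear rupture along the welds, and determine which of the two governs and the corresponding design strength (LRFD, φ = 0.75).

φR_n ≈ 673 kN (weld metal governs)

E49XX → F_EXX = 490 MPa.
t_e = 0.707 × 12 = 8.484 mm; L = 360 mm.
Weld metal: φR_n = 0.75 × 0.6 × 490 × 8.484 × 360 × 10⁻³ = 673.5 kN.
Base metal (shear rupture): φR_n = 0.75 × 0.6 × 450 × 14 × 360 × 10⁻³ = 1021 kN.
Governing: weld metal.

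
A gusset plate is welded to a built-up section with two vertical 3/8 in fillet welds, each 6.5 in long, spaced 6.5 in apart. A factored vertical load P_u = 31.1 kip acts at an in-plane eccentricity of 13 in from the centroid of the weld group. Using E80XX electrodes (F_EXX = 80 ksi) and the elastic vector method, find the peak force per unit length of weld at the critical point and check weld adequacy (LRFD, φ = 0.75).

f_max ≈ 12 kip/in; NOT adequate

Total weld length L_w = 13 in. Treat welds as unit-width lines.
Polar moment about centroid: J = 2[d³/12 + d(b/2)²] = 2[6.5³/12 + 6.5×3.25²] = 183.1 in³.
Direct shear f_v = P/L_w = 31.1 / 13 = 2.392 kip/in (vertical).
Torsion M = P·e = 31.1 × 13 = 404.3 kip·in.
Critical point at (x, y) = (3.25, 3.25) from centroid. f_tx = M·y/J = 7.177 kip/in; f_ty = M·x/J = 7.177 kip/in.
Resultant f_max = √[f_tx² + (f_v + f_ty)²] = √[7.177² + (2.392 + 7.177)²] = 11.96 kip/in.
Capacity per unit length: φr_n = 0.75 × 0.6 × 80 × (0.707 × 0.375) = 9.544 kip/in.
11.96 > 9.544 → NOT adequate.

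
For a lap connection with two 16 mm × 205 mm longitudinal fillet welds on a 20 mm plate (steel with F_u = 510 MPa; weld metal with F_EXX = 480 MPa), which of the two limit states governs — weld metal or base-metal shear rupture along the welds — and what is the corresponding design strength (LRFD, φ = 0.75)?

φR_n ≈ 1000 kN (weld metal governs)

t_e = 0.707 × 16 = 11.31 mm; L = 410 mm.
Weld metal: φR_n = 0.75 × 0.6 × 480 × 11.31 × 410 × 10⁻³ = 1002 kN.
Base metal (shear rupture): φR_n = 0.75 × 0.6 × 510 × 20 × 410 × 10⁻³ = 1882 kN.
Governing: weld metal.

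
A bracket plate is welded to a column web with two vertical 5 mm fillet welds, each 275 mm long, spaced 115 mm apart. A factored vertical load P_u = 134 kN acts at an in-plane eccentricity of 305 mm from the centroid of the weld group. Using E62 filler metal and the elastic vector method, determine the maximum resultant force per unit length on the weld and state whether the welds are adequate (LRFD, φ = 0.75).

E62XX → F_EXX = 620 MPa.
Total weld length L_w = 550 mm. Treat welds as unit-width lines.
Polar moment about centroid: J = 2[d³/12 + d(b/2)²] = 2[275³/12 + 275×57.5²] = 5285000 mm³.
Direct shear f_v = P/L_w = 134×10³ / 550 = 243.6 N/mm (vertical).
Torsion M = P·e = 134×10³ × 305 = 40870000 N·mm.
Critical point at (x, y) = (57.5, 137.5) from centroid. f_tx = M·y/J = 1063 N/mm; f_ty = M·x/J = 444.7 N/mm.
Resultant f_max = √[f_tx² + (f_v + f_ty)²] = √[1063² + (243.6 + 444.7)²] = 1267 N/mm.
Capacity per unit length: φr_n = 0.75 × 0.6 × 620 × (0.707 × 5) = 986.3 N/mm.
1267 > 986.3 → NOT adequate.

f_max ≈ 1270 N/mm; NOT adequate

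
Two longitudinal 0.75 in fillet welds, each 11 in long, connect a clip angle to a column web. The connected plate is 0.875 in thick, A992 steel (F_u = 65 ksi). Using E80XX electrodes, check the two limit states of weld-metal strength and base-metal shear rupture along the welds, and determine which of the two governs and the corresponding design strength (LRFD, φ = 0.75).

E80XX → F_EXX = 80 ksi.
t_e = 0.707 × 0.75 = 0.5302 in; L = 22 in.
Weld metal: φR_n = 0.75 × 0.6 × 80 × 0.5302 × 22 = 420 kips.
Base metal (shear rupture): φR_n = 0.75 × 0.6 × 65 × 0.875 × 22 = 563.1 kips.
Governing: weld metal.

φR_n ≈ 420 kips (weld metal governs)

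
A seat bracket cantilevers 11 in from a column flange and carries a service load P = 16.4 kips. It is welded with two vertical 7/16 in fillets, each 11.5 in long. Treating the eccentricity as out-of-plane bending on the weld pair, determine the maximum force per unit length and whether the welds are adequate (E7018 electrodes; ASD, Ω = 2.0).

f_max ≈ 4.15 kip/in; adequate

E70XX → F_EXX = 70 ksi.
L_w = 2 × 11.5 = 23 in; section modulus (unit throat) S = 2 × L²/6 = 44.08 in².
Direct shear f_v = P/L_w = 16.4/23 = 0.713 kip/in.
Moment M = P × e = 16.4 × 11 = 180.4 kip·in; bending f_b = M/S = 4.092 kip/in.
f_max = √(f_v² + f_b²) = √(0.713² + 4.092²) = 4.154 kip/in.
r_n/Ω = (1/2.0) × 0.6 × 70 × (0.707 × 0.4375) = 6.496 kip/in → adequate.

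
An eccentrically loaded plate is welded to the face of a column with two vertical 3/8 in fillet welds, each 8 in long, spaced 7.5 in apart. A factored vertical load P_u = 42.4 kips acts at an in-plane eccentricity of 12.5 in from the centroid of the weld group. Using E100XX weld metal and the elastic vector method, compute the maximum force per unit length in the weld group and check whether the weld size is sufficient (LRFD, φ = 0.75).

E100XX → F_EXX = 100 ksi.
Total weld length L_w = 16 in. Treat welds as unit-width lines.
Polar moment about centroid: J = 2[d³/12 + d(b/2)²] = 2[8³/12 + 8×3.75²] = 310.3 in³.
Direct shear f_v = P/L_w = 42.4 / 16 = 2.65 kip/in (vertical).
Torsion M = P·e = 42.4 × 12.5 = 530 kip·in.
Critical point at (x, y) = (3.75, 4) from centroid. f_tx = M·y/J = 6.831 kip/in; f_ty = M·x/J = 6.404 kip/in.
Resultant f_max = √[f_tx² + (f_v + f_ty)²] = √[6.831² + (2.65 + 6.404)²] = 11.34 kip/in.
Capacity per unit length: φr_n = 0.75 × 0.6 × 100 × (0.707 × 0.375) = 11.93 kip/in.
11.34 ≤ 11.93 → adequate.

f_max ≈ 11.3 kip/in; adequate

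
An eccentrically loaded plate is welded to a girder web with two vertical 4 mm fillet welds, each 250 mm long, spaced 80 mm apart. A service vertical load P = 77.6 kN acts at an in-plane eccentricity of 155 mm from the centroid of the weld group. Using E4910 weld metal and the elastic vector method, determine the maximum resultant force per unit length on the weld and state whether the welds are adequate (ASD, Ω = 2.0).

f_max ≈ 532 N/mm; NOT adequate

E49XX → F_EXX = 490 MPa.
Total weld length L_w = 500 mm. Treat welds as unit-width lines.
Polar moment about centroid: J = 2[d³/12 + d(b/2)²] = 2[250³/12 + 250×40²] = 3404000 mm³.
Direct shear f_v = P/L_w = 77.6×10³ / 500 = 155.2 N/mm (vertical).
Torsion M = P·e = 77.6×10³ × 155 = 12028000 N·mm.
Critical point at (x, y) = (40, 125) from centroid. f_tx = M·y/J = 441.7 N/mm; f_ty = M·x/J = 141.3 N/mm.
Resultant f_max = √[f_tx² + (f_v + f_ty)²] = √[441.7² + (155.2 + 141.3)²] = 532 N/mm.
Capacity per unit length: r_n/Ω = (1/2.0) × 0.6 × 490 × (0.707 × 4) = 415.7 N/mm.
532 > 415.7 → NOT adequate.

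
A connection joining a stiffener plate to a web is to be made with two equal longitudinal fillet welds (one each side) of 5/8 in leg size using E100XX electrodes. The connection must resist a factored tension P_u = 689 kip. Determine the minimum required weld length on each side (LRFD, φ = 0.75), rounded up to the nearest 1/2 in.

E100XX → F_EXX = 100 ksi.
Throat t_e = 0.707 × 0.625 = 0.4419 in.
φr_n = 0.75 × 0.6 × 100 × 0.4419 = 19.88 kip/in.
L_req = P_u / φr_n = 689 / 19.88 = 34.65 in total.
Per side: 34.65 / 2 = 17.33 in.
Round up → use L = 17.5 in on each side.

L = 17.5 in on each side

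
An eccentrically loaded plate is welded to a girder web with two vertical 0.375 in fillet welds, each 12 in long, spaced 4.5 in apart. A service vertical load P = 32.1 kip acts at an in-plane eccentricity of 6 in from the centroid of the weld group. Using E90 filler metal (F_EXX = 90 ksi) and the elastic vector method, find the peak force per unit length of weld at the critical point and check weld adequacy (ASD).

f_max ≈ 3.7 kip/in; adequate

Total weld length L_w = 24 in. Treat welds as unit-width lines.
Polar moment about centroid: J = 2[d³/12 + d(b/2)²] = 2[12³/12 + 12×2.25²] = 409.5 in³.
Direct shear f_v = P/L_w = 32.1 / 24 = 1.338 kip/in (vertical).
Torsion M = P·e = 32.1 × 6 = 192.6 kip·in.
Critical point at (x, y) = (2.25, 6) from centroid. f_tx = M·y/J = 2.822 kip/in; f_ty = M·x/J = 1.058 kip/in.
Resultant f_max = √[f_tx² + (f_v + f_ty)²] = √[2.822² + (1.338 + 1.058)²] = 3.702 kip/in.
Capacity per unit length: r_n/Ω = (1/2.0) × 0.6 × 90 × (0.707 × 0.375) = 7.158 kip/in.
3.702 ≤ 7.158 → adequate.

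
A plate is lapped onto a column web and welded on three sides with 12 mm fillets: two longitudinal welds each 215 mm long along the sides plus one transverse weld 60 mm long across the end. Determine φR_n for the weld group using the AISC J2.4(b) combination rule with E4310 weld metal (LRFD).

E43XX → F_EXX = 430 MPa.
t_e = 0.707 × 12 = 8.484 mm.
R_nwl = 0.6 × 430 × 8.484 × 430 × 10⁻³ = 941.2 kN (longitudinal, 2 welds).
R_nwt = 0.6 × 430 × 8.484 × 60 × 10⁻³ = 131.3 kN (transverse, base value).
(i) R_nwl + R_nwt = 1073 kN; (ii) 0.85 R_nwl + 1.5 R_nwt = 997 kN.
R_n = max = 1073 kN [governs: (i)]; φR_n = 804.4 kN.

φR_n ≈ 804 kN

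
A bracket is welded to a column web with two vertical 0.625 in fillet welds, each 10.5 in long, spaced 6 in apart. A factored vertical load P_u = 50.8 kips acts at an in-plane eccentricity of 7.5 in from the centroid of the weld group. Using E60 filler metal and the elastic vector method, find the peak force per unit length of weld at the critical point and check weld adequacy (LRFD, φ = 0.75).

E60XX → F_EXX = 60 ksi.
Total weld length L_w = 21 in. Treat welds as unit-width lines.
Polar moment about centroid: J = 2[d³/12 + d(b/2)²] = 2[10.5³/12 + 10.5×3²] = 381.9 in³.
Direct shear f_v = P/L_w = 50.8 / 21 = 2.419 kip/in (vertical).
Torsion M = P·e = 50.8 × 7.5 = 381 kip·in.
Critical point at (x, y) = (3, 5.25) from centroid. f_tx = M·y/J = 5.237 kip/in; f_ty = M·x/J = 2.993 kip/in.
Resultant f_max = √[f_tx² + (f_v + f_ty)²] = √[5.237² + (2.419 + 2.993)²] = 7.531 kip/in.
Capacity per unit length: φr_n = 0.75 × 0.6 × 60 × (0.707 × 0.625) = 11.93 kip/in.
7.531 ≤ 11.93 → adequate.

f_max ≈ 7.53 kip/in; adequate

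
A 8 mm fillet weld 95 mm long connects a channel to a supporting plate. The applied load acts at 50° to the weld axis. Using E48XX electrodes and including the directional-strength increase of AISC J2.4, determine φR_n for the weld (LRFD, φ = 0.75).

φR_n ≈ 155 kN

E48XX → F_EXX = 480 MPa.
t_e = 0.707 × 8 = 5.656 mm; A_we = 5.656 × 95 = 537.3 mm².
Directional factor: 1.0 + 0.5 sin^1.5(50°) = 1.335.
F_nw = 0.6 × 480 × 1.335 = 384.5 MPa.
φR_n = 0.75 × 384.5 × 537.3 × 10⁻³ = 155 kN.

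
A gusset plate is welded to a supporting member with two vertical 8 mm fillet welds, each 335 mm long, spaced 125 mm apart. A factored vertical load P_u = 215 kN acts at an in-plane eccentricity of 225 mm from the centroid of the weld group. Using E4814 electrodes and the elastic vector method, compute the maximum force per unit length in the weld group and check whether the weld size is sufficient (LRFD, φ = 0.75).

f_max ≈ 1130 N/mm; adequate

E48XX → F_EXX = 480 MPa.
Total weld length L_w = 670 mm. Treat welds as unit-width lines.
Polar moment about centroid: J = 2[d³/12 + d(b/2)²] = 2[335³/12 + 335×62.5²] = 8883000 mm³.
Direct shear f_v = P/L_w = 215×10³ / 670 = 320.9 N/mm (vertical).
Torsion M = P·e = 215×10³ × 225 = 48375000 N·mm.
Critical point at (x, y) = (62.5, 167.5) from centroid. f_tx = M·y/J = 912.2 N/mm; f_ty = M·x/J = 340.4 N/mm.
Resultant f_max = √[f_tx² + (f_v + f_ty)²] = √[912.2² + (320.9 + 340.4)²] = 1127 N/mm.
Capacity per unit length: φr_n = 0.75 × 0.6 × 480 × (0.707 × 8) = 1222 N/mm.
1127 ≤ 1222 → adequate.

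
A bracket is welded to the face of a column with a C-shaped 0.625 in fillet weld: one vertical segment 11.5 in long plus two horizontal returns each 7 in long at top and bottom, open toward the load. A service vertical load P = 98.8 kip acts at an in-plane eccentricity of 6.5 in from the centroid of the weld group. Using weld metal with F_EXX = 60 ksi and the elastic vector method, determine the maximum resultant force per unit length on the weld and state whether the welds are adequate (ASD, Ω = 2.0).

Total weld length L_w = 25.5 in. Treat welds as unit-width lines.
Centroid: x̄ = 2×7×3.5 / 25.5 = 1.922 in from the vertical weld.
Polar moment about centroid: J = I_x + I_y = [11.5³/12 + 2×7×5.75²] + [11.5×1.922² + 2(7³/12 + 7×1.578²)] = 724.1 in³.
Direct shear f_v = P/L_w = 98.8 / 25.5 = 3.875 kip/in (vertical).
Torsion M = P·e = 98.8 × 6.5 = 642.2 kip·in.
Critical point at (x, y) = (5.078, 5.75) from centroid. f_tx = M·y/J = 5.099 kip/in; f_ty = M·x/J = 4.504 kip/in.
Resultant f_max = √[f_tx² + (f_v + f_ty)²] = √[5.099² + (3.875 + 4.504)²] = 9.808 kip/in.
Capacity per unit length: r_n/Ω = (1/2.0) × 0.6 × 60 × (0.707 × 0.625) = 7.954 kip/in.
9.808 > 7.954 → NOT adequate.

f_max ≈ 9.81 kip/in; NOT adequate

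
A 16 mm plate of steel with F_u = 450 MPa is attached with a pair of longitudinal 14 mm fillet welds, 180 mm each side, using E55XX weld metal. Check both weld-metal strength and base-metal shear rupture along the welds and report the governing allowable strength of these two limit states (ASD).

R_n/Ω ≈ 588 kN (weld metal governs)

E55XX → F_EXX = 550 MPa.
t_e = 0.707 × 14 = 9.898 mm; L = 360 mm.
Weld metal: R_n/Ω = (1/2.0) × 0.6 × 550 × 9.898 × 360 × 10⁻³ = 587.9 kN.
Base metal (shear rupture): R_n/Ω = (1/2.0) × 0.6 × 450 × 16 × 360 × 10⁻³ = 777.6 kN.
Governing: weld metal.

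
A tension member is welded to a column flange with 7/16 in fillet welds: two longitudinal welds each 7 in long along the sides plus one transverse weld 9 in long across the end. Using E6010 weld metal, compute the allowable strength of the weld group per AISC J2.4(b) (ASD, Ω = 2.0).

R_n/Ω ≈ 141 kips

E60XX → F_EXX = 60 ksi.
t_e = 0.707 × 0.4375 = 0.3093 in.
R_nwl = 0.6 × 60 × 0.3093 × 14 = 155.9 kips (longitudinal, 2 welds).
R_nwt = 0.6 × 60 × 0.3093 × 9 = 100.2 kips (transverse, base value).
(i) R_nwl + R_nwt = 256.1 kips; (ii) 0.85 R_nwl + 1.5 R_nwt = 282.8 kips.
R_n = max = 282.8 kips [governs: (ii)]; R_n/Ω = 141.4 kips.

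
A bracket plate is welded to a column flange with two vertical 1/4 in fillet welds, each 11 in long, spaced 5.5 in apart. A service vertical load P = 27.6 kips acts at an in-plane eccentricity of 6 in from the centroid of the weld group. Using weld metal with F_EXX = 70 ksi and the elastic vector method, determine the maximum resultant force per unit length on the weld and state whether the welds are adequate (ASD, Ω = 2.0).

Total weld length L_w = 22 in. Treat welds as unit-width lines.
Polar moment about centroid: J = 2[d³/12 + d(b/2)²] = 2[11³/12 + 11×2.75²] = 388.2 in³.
Direct shear f_v = P/L_w = 27.6 / 22 = 1.255 kip/in (vertical).
Torsion M = P·e = 27.6 × 6 = 165.6 kip·in.
Critical point at (x, y) = (2.75, 5.5) from centroid. f_tx = M·y/J = 2.346 kip/in; f_ty = M·x/J = 1.173 kip/in.
Resultant f_max = √[f_tx² + (f_v + f_ty)²] = √[2.346² + (1.255 + 1.173)²] = 3.376 kip/in.
Capacity per unit length: r_n/Ω = (1/2.0) × 0.6 × 70 × (0.707 × 0.25) = 3.712 kip/in.
3.376 ≤ 3.712 → adequate.

f_max ≈ 3.38 kip/in; adequate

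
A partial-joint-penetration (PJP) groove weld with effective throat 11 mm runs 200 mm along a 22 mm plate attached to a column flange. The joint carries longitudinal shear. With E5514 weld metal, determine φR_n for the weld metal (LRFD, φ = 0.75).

φR_n ≈ 544 kN

E55XX → F_EXX = 550 MPa.
Effective throat (given) t_e = 11 mm.
A_we = 11 × 200 = 2200 mm².
F_nw = 0.6 F_EXX = 330 MPa.
φR_n = 0.75 × 330 × 2200 × 10⁻³ = 544.5 kN.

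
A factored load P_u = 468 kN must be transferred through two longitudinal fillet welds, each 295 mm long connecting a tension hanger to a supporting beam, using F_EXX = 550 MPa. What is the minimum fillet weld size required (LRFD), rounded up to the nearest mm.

w = 5 mm

Total weld length L = 590 mm.
Required throat t_e = P_u / (φ × 0.6 F_EXX × L) = 468 / (0.75 × 0.6 × 550 × 590 × 10⁻³) = 3.205 mm.
Required leg w = t_e / 0.707 = 4.533 mm → use 5 mm.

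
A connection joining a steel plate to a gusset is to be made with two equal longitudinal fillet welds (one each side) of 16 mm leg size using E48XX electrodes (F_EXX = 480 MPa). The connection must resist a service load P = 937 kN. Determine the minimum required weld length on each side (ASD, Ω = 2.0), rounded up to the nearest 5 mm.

Throat t_e = 0.707 × 16 = 11.31 mm.
r_n/Ω = (0.6 × 480 × 11.31) / 2.0 = 1629 N/mm = 1.629 kN/mm.
L_req = P / (r_n/Ω) = 937 / 1.629 = 575.2 mm total.
Per side: 575.2 / 2 = 287.6 mm.
Round up → use L = 290 mm on each side.

L = 290 mm on each side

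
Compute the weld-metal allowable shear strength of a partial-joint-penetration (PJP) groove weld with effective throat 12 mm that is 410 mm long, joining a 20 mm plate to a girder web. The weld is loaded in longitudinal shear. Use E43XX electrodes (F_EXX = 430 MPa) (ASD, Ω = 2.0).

Effective throat (given) t_e = 12 mm.
A_we = 12 × 410 = 4920 mm².
F_nw = 0.6 F_EXX = 258 MPa.
R_n/Ω = (258 × 4920) / 2.0 × 10⁻³ = 634.7 kN.

R_n/Ω ≈ 635 kN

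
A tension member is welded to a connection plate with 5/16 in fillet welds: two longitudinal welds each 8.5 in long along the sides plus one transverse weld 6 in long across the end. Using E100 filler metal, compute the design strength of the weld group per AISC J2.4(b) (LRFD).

E100XX → F_EXX = 100 ksi.
t_e = 0.707 × 0.3125 = 0.2209 in.
R_nwl = 0.6 × 100 × 0.2209 × 17 = 225.4 kips (longitudinal, 2 welds).
R_nwt = 0.6 × 100 × 0.2209 × 6 = 79.54 kips (transverse, base value).
(i) R_nwl + R_nwt = 304.9 kips; (ii) 0.85 R_nwl + 1.5 R_nwt = 310.9 kips.
R_n = max = 310.9 kips [governs: (ii)]; φR_n = 233.1 kips.

φR_n ≈ 233 kips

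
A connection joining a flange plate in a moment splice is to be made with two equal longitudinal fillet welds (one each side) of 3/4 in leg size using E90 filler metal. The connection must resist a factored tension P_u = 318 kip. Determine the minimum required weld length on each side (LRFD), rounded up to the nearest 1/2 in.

L = 7.5 in on each side

E90XX → F_EXX = 90 ksi.
Throat t_e = 0.707 × 0.75 = 0.5302 in.
φr_n = 0.75 × 0.6 × 90 × 0.5302 = 21.48 kip/in.
L_req = P_u / φr_n = 318 / 21.48 = 14.81 in total.
Per side: 14.81 / 2 = 7.404 in.
Round up → use L = 7.5 in on each side.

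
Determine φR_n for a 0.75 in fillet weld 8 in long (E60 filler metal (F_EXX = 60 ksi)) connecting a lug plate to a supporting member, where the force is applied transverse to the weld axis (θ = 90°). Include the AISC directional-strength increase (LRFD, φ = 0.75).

t_e = 0.707 × 0.75 = 0.5302 in; A_we = 0.5302 × 8 = 4.242 in².
Directional factor: 1.0 + 0.5 sin^1.5(90°) = 1.5.
F_nw = 0.6 × 60 × 1.5 = 54 ksi.
φR_n = 0.75 × 54 × 4.242 = 171.8 kip.

φR_n ≈ 172 kip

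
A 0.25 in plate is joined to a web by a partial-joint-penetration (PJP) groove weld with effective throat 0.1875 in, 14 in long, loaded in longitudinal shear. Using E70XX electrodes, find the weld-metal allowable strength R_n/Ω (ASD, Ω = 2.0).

R_n/Ω ≈ 55.1 kip

E70XX → F_EXX = 70 ksi.
Effective throat (given) t_e = 0.1875 in.
A_we = 0.1875 × 14 = 2.625 in².
F_nw = 0.6 F_EXX = 42 ksi.
R_n/Ω = (42 × 2.625) / 2.0 = 55.12 kip.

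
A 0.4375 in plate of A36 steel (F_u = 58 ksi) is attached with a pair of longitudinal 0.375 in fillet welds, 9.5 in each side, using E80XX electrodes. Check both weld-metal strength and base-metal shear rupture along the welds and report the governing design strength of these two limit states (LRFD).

φR_n ≈ 181 kip (weld metal governs)

E80XX → F_EXX = 80 ksi.
t_e = 0.707 × 0.375 = 0.2651 in; L = 19 in.
Weld metal: φR_n = 0.75 × 0.6 × 80 × 0.2651 × 19 = 181.3 kip.
Base metal (shear rupture): φR_n = 0.75 × 0.6 × 58 × 0.4375 × 19 = 217 kip.
Governing: weld metal.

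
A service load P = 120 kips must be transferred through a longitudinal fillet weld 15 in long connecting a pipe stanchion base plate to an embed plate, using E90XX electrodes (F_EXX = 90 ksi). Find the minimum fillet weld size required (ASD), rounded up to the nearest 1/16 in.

w = 7/16 in

Total weld length L = 15 in.
Required throat t_e = P × Ω / (0.6 F_EXX × L) = 120 × 2.0 / (0.6 × 90 × 15) = 0.2963 in.
Required leg w = t_e / 0.707 = 0.4191 in → use 7/16 in.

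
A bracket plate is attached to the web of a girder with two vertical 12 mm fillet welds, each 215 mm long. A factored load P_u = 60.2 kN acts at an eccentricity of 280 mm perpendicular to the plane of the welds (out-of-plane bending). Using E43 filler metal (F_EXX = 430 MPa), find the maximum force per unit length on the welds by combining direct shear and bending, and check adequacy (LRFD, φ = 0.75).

f_max ≈ 1100 N/mm; adequate

L_w = 2 × 215 = 430 mm; section modulus (unit throat) S = 2 × L²/6 = 15410 mm².
Direct shear f_v = P/L_w = 60.2×10³/430 = 140 N/mm.
Moment M = P × e = 60.2×10³ × 280 = 16856000 N·mm; bending f_b = M/S = 1094 N/mm.
f_max = √(f_v² + f_b²) = √(140² + 1094²) = 1103 N/mm.
φr_n = 0.75 × 0.6 × 430 × (0.707 × 12) = 1642 N/mm → adequate.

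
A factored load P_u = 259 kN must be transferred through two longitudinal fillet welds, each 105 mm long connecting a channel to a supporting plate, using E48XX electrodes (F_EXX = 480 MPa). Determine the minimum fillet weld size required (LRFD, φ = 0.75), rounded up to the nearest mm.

w = 9 mm

Total weld length L = 210 mm.
Required throat t_e = P_u / (φ × 0.6 F_EXX × L) = 259 / (0.75 × 0.6 × 480 × 210 × 10⁻³) = 5.71 mm.
Required leg w = t_e / 0.707 = 8.076 mm → use 9 mm.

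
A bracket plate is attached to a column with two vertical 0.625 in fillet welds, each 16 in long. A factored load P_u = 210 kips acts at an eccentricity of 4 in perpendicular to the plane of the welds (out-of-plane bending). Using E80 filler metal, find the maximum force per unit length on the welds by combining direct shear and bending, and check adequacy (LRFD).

f_max ≈ 11.8 kip/in; adequate

E80XX → F_EXX = 80 ksi.
L_w = 2 × 16 = 32 in; section modulus (unit throat) S = 2 × L²/6 = 85.33 in².
Direct shear f_v = P/L_w = 210/32 = 6.562 kip/in.
Moment M = P × e = 210 × 4 = 840 kip·in; bending f_b = M/S = 9.844 kip/in.
f_max = √(f_v² + f_b²) = √(6.562² + 9.844²) = 11.83 kip/in.
φr_n = 0.75 × 0.6 × 80 × (0.707 × 0.625) = 15.91 kip/in → adequate.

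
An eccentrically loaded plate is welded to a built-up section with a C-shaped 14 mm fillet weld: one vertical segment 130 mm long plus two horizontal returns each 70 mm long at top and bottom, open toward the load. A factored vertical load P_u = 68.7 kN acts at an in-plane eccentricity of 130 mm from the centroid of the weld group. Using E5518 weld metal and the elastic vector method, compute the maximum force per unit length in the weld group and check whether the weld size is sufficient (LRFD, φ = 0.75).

f_max ≈ 991 N/mm; adequate

E55XX → F_EXX = 550 MPa.
Total weld length L_w = 270 mm. Treat welds as unit-width lines.
Centroid: x̄ = 2×70×35 / 270 = 18.15 mm from the vertical weld.
Polar moment about centroid: J = I_x + I_y = [130³/12 + 2×70×65²] + [130×18.15² + 2(70³/12 + 70×16.85²)] = 914300 mm³.
Direct shear f_v = P/L_w = 68.7×10³ / 270 = 254.4 N/mm (vertical).
Torsion M = P·e = 68.7×10³ × 130 = 8931000 N·mm.
Critical point at (x, y) = (51.85, 65) from centroid. f_tx = M·y/J = 634.9 N/mm; f_ty = M·x/J = 506.5 N/mm.
Resultant f_max = √[f_tx² + (f_v + f_ty)²] = √[634.9² + (254.4 + 506.5)²] = 991 N/mm.
Capacity per unit length: φr_n = 0.75 × 0.6 × 550 × (0.707 × 14) = 2450 N/mm.
991 ≤ 2450 → adequate.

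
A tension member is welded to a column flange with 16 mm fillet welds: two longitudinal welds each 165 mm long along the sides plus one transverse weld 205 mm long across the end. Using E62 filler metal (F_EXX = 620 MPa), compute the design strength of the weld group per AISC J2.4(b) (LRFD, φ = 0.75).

t_e = 0.707 × 16 = 11.31 mm.
R_nwl = 0.6 × 620 × 11.31 × 330 × 10⁻³ = 1389 kN (longitudinal, 2 welds).
R_nwt = 0.6 × 620 × 11.31 × 205 × 10⁻³ = 862.7 kN (transverse, base value).
(i) R_nwl + R_nwt = 2251 kN; (ii) 0.85 R_nwl + 1.5 R_nwt = 2474 kN.
R_n = max = 2474 kN [governs: (ii)]; φR_n = 1856 kN.

φR_n ≈ 1860 kN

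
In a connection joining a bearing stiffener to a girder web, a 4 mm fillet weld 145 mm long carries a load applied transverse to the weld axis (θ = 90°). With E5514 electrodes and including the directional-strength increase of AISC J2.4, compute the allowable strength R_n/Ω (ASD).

E55XX → F_EXX = 550 MPa.
t_e = 0.707 × 4 = 2.828 mm; A_we = 2.828 × 145 = 410.1 mm².
Directional factor: 1.0 + 0.5 sin^1.5(90°) = 1.5.
F_nw = 0.6 × 550 × 1.5 = 495 MPa.
R_n/Ω = (495 × 410.1) / 2.0 × 10⁻³ = 101.5 kN.

R_n/Ω ≈ 101 kN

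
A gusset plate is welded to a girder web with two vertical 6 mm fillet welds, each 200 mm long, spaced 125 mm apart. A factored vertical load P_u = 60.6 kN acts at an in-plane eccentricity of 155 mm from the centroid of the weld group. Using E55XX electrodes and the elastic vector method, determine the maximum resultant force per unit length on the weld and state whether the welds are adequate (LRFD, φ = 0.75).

f_max ≈ 480 N/mm; adequate

E55XX → F_EXX = 550 MPa.
Total weld length L_w = 400 mm. Treat welds as unit-width lines.
Polar moment about centroid: J = 2[d³/12 + d(b/2)²] = 2[200³/12 + 200×62.5²] = 2896000 mm³.
Direct shear f_v = P/L_w = 60.6×10³ / 400 = 151.5 N/mm (vertical).
Torsion M = P·e = 60.6×10³ × 155 = 9393000 N·mm.
Critical point at (x, y) = (62.5, 100) from centroid. f_tx = M·y/J = 324.4 N/mm; f_ty = M·x/J = 202.7 N/mm.
Resultant f_max = √[f_tx² + (f_v + f_ty)²] = √[324.4² + (151.5 + 202.7)²] = 480.3 N/mm.
Capacity per unit length: φr_n = 0.75 × 0.6 × 550 × (0.707 × 6) = 1050 N/mm.
480.3 ≤ 1050 → adequate.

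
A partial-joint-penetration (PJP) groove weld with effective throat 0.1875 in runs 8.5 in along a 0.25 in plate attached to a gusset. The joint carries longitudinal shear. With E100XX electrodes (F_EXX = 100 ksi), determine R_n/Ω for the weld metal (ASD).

Effective throat (given) t_e = 0.1875 in.
A_we = 0.1875 × 8.5 = 1.594 in².
F_nw = 0.6 F_EXX = 60 ksi.
R_n/Ω = (60 × 1.594) / 2.0 = 47.81 kips.

R_n/Ω ≈ 47.8 kips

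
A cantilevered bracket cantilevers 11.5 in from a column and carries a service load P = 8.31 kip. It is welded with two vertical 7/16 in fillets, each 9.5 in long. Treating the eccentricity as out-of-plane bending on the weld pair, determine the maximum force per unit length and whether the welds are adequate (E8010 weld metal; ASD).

E80XX → F_EXX = 80 ksi.
L_w = 2 × 9.5 = 19 in; section modulus (unit throat) S = 2 × L²/6 = 30.08 in².
Direct shear f_v = P/L_w = 8.31/19 = 0.4374 kip/in.
Moment M = P × e = 8.31 × 11.5 = 95.565 kip·in; bending f_b = M/S = 3.177 kip/in.
f_max = √(f_v² + f_b²) = √(0.4374² + 3.177²) = 3.207 kip/in.
r_n/Ω = (1/2.0) × 0.6 × 80 × (0.707 × 0.4375) = 7.423 kip/in → adequate.

f_max ≈ 3.21 kip/in; adequate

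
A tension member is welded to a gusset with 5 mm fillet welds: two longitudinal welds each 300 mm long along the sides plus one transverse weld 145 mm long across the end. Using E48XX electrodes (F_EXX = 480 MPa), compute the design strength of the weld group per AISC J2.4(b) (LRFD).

φR_n ≈ 569 kN

t_e = 0.707 × 5 = 3.535 mm.
R_nwl = 0.6 × 480 × 3.535 × 600 × 10⁻³ = 610.8 kN (longitudinal, 2 welds).
R_nwt = 0.6 × 480 × 3.535 × 145 × 10⁻³ = 147.6 kN (transverse, base value).
(i) R_nwl + R_nwt = 758.5 kN; (ii) 0.85 R_nwl + 1.5 R_nwt = 740.7 kN.
R_n = max = 758.5 kN [governs: (i)]; φR_n = 568.9 kN.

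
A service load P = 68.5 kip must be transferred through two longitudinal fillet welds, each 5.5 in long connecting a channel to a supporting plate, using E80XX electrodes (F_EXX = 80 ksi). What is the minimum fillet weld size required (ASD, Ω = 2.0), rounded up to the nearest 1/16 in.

Total weld length L = 11 in.
Required throat t_e = P × Ω / (0.6 F_EXX × L) = 68.5 × 2.0 / (0.6 × 80 × 11) = 0.2595 in.
Required leg w = t_e / 0.707 = 0.367 in → use 3/8 in.

w = 3/8 in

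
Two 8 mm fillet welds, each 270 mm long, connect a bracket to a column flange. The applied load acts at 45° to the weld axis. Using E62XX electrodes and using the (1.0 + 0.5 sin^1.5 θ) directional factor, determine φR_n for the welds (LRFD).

E62XX → F_EXX = 620 MPa.
t_e = 0.707 × 8 = 5.656 mm; A_we = 5.656 × 540 = 3054 mm².
Directional factor: 1.0 + 0.5 sin^1.5(45°) = 1.297.
F_nw = 0.6 × 620 × 1.297 = 482.6 MPa.
φR_n = 0.75 × 482.6 × 3054 × 10⁻³ = 1105 kN.

φR_n ≈ 1110 kN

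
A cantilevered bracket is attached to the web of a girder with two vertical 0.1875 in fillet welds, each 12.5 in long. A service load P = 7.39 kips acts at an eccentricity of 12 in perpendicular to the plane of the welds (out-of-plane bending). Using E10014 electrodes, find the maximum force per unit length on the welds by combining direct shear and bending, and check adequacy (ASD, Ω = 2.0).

f_max ≈ 1.73 kip/in; adequate

E100XX → F_EXX = 100 ksi.
L_w = 2 × 12.5 = 25 in; section modulus (unit throat) S = 2 × L²/6 = 52.08 in².
Direct shear f_v = P/L_w = 7.39/25 = 0.2956 kip/in.
Moment M = P × e = 7.39 × 12 = 88.68 kip·in; bending f_b = M/S = 1.703 kip/in.
f_max = √(f_v² + f_b²) = √(0.2956² + 1.703²) = 1.728 kip/in.
r_n/Ω = (1/2.0) × 0.6 × 100 × (0.707 × 0.1875) = 3.977 kip/in → adequate.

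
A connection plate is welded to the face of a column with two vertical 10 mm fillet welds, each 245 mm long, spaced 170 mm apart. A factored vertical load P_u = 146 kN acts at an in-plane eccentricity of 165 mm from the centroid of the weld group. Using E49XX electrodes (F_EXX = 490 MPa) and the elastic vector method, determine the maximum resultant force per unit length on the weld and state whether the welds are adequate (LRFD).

f_max ≈ 807 N/mm; adequate

Total weld length L_w = 490 mm. Treat welds as unit-width lines.
Polar moment about centroid: J = 2[d³/12 + d(b/2)²] = 2[245³/12 + 245×85²] = 5991000 mm³.
Direct shear f_v = P/L_w = 146×10³ / 490 = 298 N/mm (vertical).
Torsion M = P·e = 146×10³ × 165 = 24090000 N·mm.
Critical point at (x, y) = (85, 122.5) from centroid. f_tx = M·y/J = 492.6 N/mm; f_ty = M·x/J = 341.8 N/mm.
Resultant f_max = √[f_tx² + (f_v + f_ty)²] = √[492.6² + (298 + 341.8)²] = 807.4 N/mm.
Capacity per unit length: φr_n = 0.75 × 0.6 × 490 × (0.707 × 10) = 1559 N/mm.
807.4 ≤ 1559 → adequate.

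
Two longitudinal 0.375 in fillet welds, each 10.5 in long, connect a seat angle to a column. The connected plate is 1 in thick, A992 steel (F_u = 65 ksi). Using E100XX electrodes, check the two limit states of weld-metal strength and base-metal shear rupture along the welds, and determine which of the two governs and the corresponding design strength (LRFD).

φR_n ≈ 251 kip (weld metal governs)

E100XX → F_EXX = 100 ksi.
t_e = 0.707 × 0.375 = 0.2651 in; L = 21 in.
Weld metal: φR_n = 0.75 × 0.6 × 100 × 0.2651 × 21 = 250.5 kip.
Base metal (shear rupture): φR_n = 0.75 × 0.6 × 65 × 1 × 21 = 614.2 kip.
Governing: weld metal.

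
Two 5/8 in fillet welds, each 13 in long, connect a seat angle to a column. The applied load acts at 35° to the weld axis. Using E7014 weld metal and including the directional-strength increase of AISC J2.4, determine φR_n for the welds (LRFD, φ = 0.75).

φR_n ≈ 440 kip

E70XX → F_EXX = 70 ksi.
t_e = 0.707 × 0.625 = 0.4419 in; A_we = 0.4419 × 26 = 11.49 in².
Directional factor: 1.0 + 0.5 sin^1.5(35°) = 1.217.
F_nw = 0.6 × 70 × 1.217 = 51.12 ksi.
φR_n = 0.75 × 51.12 × 11.49 = 440.5 kip.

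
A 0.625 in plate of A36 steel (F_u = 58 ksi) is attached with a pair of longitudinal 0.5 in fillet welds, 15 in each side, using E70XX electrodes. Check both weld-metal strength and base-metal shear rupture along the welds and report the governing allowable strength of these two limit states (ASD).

E70XX → F_EXX = 70 ksi.
t_e = 0.707 × 0.5 = 0.3535 in; L = 30 in.
Weld metal: R_n/Ω = (1/2.0) × 0.6 × 70 × 0.3535 × 30 = 222.7 kips.
Base metal (shear rupture): R_n/Ω = (1/2.0) × 0.6 × 58 × 0.625 × 30 = 326.2 kips.
Governing: weld metal.

R_n/Ω ≈ 223 kips (weld metal governs)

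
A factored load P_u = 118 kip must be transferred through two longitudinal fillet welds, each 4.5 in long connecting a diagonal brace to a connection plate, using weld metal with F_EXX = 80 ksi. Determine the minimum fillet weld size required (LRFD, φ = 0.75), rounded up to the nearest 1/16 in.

Total weld length L = 9 in.
Required throat t_e = P_u / (φ × 0.6 F_EXX × L) = 118 / (0.75 × 0.6 × 80 × 9) = 0.3642 in.
Required leg w = t_e / 0.707 = 0.5151 in → use 9/16 in.

w = 9/16 in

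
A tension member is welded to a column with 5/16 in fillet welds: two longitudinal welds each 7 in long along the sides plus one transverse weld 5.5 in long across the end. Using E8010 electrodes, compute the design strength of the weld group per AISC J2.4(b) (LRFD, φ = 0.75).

E80XX → F_EXX = 80 ksi.
t_e = 0.707 × 0.3125 = 0.2209 in.
R_nwl = 0.6 × 80 × 0.2209 × 14 = 148.5 kips (longitudinal, 2 welds).
R_nwt = 0.6 × 80 × 0.2209 × 5.5 = 58.33 kips (transverse, base value).
(i) R_nwl + R_nwt = 206.8 kips; (ii) 0.85 R_nwl + 1.5 R_nwt = 213.7 kips.
R_n = max = 213.7 kips [governs: (ii)]; φR_n = 160.3 kips.

φR_n ≈ 160 kips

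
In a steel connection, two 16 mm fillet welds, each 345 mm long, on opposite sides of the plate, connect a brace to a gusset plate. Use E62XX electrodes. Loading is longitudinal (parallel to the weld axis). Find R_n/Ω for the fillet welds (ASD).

R_n/Ω ≈ 1450 kN

E62XX → F_EXX = 620 MPa.
Effective throat t_e = 0.707 × 16 = 11.31 mm.
Total length L = 690 mm; A_we = 11.31 × 690 = 7805 mm².
F_nw = 0.6 F_EXX = 0.6 × 620 = 372 MPa.
R_n = 372 × 7805 × 10⁻³ = 2904 kN; R_n/Ω = 2904/2.0 = 1452 kN.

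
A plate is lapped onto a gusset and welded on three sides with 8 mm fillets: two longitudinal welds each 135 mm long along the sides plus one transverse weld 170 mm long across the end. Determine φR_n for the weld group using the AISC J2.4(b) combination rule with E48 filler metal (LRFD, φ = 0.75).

E48XX → F_EXX = 480 MPa.
t_e = 0.707 × 8 = 5.656 mm.
R_nwl = 0.6 × 480 × 5.656 × 270 × 10⁻³ = 439.8 kN (longitudinal, 2 welds).
R_nwt = 0.6 × 480 × 5.656 × 170 × 10⁻³ = 276.9 kN (transverse, base value).
(i) R_nwl + R_nwt = 716.7 kN; (ii) 0.85 R_nwl + 1.5 R_nwt = 789.2 kN.
R_n = max = 789.2 kN [governs: (ii)]; φR_n = 591.9 kN.

φR_n ≈ 592 kN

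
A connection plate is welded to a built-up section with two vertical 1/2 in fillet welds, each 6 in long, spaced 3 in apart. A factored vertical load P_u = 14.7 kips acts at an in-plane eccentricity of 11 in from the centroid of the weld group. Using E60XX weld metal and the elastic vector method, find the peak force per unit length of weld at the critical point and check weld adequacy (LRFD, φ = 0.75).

f_max ≈ 9.22 kip/in; adequate

E60XX → F_EXX = 60 ksi.
Total weld length L_w = 12 in. Treat welds as unit-width lines.
Polar moment about centroid: J = 2[d³/12 + d(b/2)²] = 2[6³/12 + 6×1.5²] = 63 in³.
Direct shear f_v = P/L_w = 14.7 / 12 = 1.225 kip/in (vertical).
Torsion M = P·e = 14.7 × 11 = 161.7 kip·in.
Critical point at (x, y) = (1.5, 3) from centroid. f_tx = M·y/J = 7.7 kip/in; f_ty = M·x/J = 3.85 kip/in.
Resultant f_max = √[f_tx² + (f_v + f_ty)²] = √[7.7² + (1.225 + 3.85)²] = 9.222 kip/in.
Capacity per unit length: φr_n = 0.75 × 0.6 × 60 × (0.707 × 0.5) = 9.544 kip/in.
9.222 ≤ 9.544 → adequate.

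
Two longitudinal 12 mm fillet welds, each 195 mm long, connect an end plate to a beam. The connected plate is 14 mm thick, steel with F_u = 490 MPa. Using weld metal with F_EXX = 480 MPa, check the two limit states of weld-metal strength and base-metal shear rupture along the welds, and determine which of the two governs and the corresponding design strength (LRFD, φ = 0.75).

φR_n ≈ 715 kN (weld metal governs)

t_e = 0.707 × 12 = 8.484 mm; L = 390 mm.
Weld metal: φR_n = 0.75 × 0.6 × 480 × 8.484 × 390 × 10⁻³ = 714.7 kN.
Base metal (shear rupture): φR_n = 0.75 × 0.6 × 490 × 14 × 390 × 10⁻³ = 1204 kN.
Governing: weld metal.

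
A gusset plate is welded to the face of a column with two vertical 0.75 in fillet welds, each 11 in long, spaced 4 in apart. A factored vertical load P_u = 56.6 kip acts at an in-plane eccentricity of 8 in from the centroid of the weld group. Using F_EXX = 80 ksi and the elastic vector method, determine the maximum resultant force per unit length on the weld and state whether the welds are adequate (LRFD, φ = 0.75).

f_max ≈ 9.74 kip/in; adequate

Total weld length L_w = 22 in. Treat welds as unit-width lines.
Polar moment about centroid: J = 2[d³/12 + d(b/2)²] = 2[11³/12 + 11×2²] = 309.8 in³.
Direct shear f_v = P/L_w = 56.6 / 22 = 2.573 kip/in (vertical).
Torsion M = P·e = 56.6 × 8 = 452.8 kip·in.
Critical point at (x, y) = (2, 5.5) from centroid. f_tx = M·y/J = 8.038 kip/in; f_ty = M·x/J = 2.923 kip/in.
Resultant f_max = √[f_tx² + (f_v + f_ty)²] = √[8.038² + (2.573 + 2.923)²] = 9.737 kip/in.
Capacity per unit length: φr_n = 0.75 × 0.6 × 80 × (0.707 × 0.75) = 19.09 kip/in.
9.737 ≤ 19.09 → adequate.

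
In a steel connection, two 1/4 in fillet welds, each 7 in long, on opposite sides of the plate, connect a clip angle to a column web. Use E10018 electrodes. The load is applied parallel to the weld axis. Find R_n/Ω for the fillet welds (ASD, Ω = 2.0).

R_n/Ω ≈ 74.2 kip

E100XX → F_EXX = 100 ksi.
Effective throat t_e = 0.707 × 0.25 = 0.1767 in.
Total length L = 14 in; A_we = 0.1767 × 14 = 2.474 in².
F_nw = 0.6 F_EXX = 0.6 × 100 = 60 ksi.
R_n = 60 × 2.474 = 148.5 kip; R_n/Ω = 148.5/2.0 = 74.23 kip.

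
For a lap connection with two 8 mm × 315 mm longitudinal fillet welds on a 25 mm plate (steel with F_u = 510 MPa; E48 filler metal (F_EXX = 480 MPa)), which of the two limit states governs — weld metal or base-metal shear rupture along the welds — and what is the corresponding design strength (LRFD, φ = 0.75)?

t_e = 0.707 × 8 = 5.656 mm; L = 630 mm.
Weld metal: φR_n = 0.75 × 0.6 × 480 × 5.656 × 630 × 10⁻³ = 769.7 kN.
Base metal (shear rupture): φR_n = 0.75 × 0.6 × 510 × 25 × 630 × 10⁻³ = 3615 kN.
Governing: weld metal.

φR_n ≈ 770 kN (weld metal governs)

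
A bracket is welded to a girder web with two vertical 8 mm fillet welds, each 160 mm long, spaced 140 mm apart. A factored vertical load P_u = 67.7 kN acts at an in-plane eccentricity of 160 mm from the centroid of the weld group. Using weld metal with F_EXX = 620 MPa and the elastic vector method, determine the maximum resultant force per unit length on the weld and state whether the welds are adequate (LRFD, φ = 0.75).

f_max ≈ 670 N/mm; adequate

Total weld length L_w = 320 mm. Treat welds as unit-width lines.
Polar moment about centroid: J = 2[d³/12 + d(b/2)²] = 2[160³/12 + 160×70²] = 2251000 mm³.
Direct shear f_v = P/L_w = 67.7×10³ / 320 = 211.6 N/mm (vertical).
Torsion M = P·e = 67.7×10³ × 160 = 10832000 N·mm.
Critical point at (x, y) = (70, 80) from centroid. f_tx = M·y/J = 385 N/mm; f_ty = M·x/J = 336.9 N/mm.
Resultant f_max = √[f_tx² + (f_v + f_ty)²] = √[385² + (211.6 + 336.9)²] = 670.1 N/mm.
Capacity per unit length: φr_n = 0.75 × 0.6 × 620 × (0.707 × 8) = 1578 N/mm.
670.1 ≤ 1578 → adequate.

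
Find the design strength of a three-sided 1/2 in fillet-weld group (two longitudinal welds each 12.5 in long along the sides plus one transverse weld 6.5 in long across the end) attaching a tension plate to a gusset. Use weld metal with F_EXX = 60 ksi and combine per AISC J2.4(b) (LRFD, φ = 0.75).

t_e = 0.707 × 0.5 = 0.3535 in.
R_nwl = 0.6 × 60 × 0.3535 × 25 = 318.1 kips (longitudinal, 2 welds).
R_nwt = 0.6 × 60 × 0.3535 × 6.5 = 82.72 kips (transverse, base value).
(i) R_nwl + R_nwt = 400.9 kips; (ii) 0.85 R_nwl + 1.5 R_nwt = 394.5 kips.
R_n = max = 400.9 kips [governs: (i)]; φR_n = 300.7 kips.

φR_n ≈ 301 kips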